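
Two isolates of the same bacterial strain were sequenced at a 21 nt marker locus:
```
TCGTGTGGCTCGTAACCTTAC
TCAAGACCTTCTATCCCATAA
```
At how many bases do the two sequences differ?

The sequences differ at bases 3, 4, 6, 7, 8, 9, 12, 13, 14, 15, 18, 21 (1-based) — 12 in total.

12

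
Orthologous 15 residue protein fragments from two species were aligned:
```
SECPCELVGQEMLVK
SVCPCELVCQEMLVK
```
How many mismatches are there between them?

2

Mismatches (1-based): residue 2: E→V; residue 9: G→C.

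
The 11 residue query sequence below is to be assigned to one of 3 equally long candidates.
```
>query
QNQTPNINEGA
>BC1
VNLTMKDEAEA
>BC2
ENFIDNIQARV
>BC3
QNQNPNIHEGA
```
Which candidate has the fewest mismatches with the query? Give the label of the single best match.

Hamming distances to query — BC1: 8; BC2: 8; BC3: 2.
Smallest is BC3 with 2 mismatches.

BC3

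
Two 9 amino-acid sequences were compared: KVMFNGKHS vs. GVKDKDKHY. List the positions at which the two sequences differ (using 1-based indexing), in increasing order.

1, 3, 4, 5, 6, 9

Differences at position 1 (K→G), position 3 (M→K), position 4 (F→D), position 5 (N→K), position 6 (G→D), position 9 (S→Y).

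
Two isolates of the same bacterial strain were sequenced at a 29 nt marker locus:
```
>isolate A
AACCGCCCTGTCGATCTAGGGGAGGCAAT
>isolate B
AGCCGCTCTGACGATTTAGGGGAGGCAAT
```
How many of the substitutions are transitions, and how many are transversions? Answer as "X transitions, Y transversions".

Transitions (purine↔purine or pyrimidine↔pyrimidine): 2 A→G, 7 C→T, 16 C→T.
Transversions (purine↔pyrimidine): 11 T→A.

3 transitions, 1 transversion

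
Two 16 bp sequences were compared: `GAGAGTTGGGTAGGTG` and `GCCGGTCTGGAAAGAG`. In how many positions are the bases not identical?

The sequences differ at positions 2, 3, 4, 7, 8, 11, 13, 15 (1-based) — 8 in total.

8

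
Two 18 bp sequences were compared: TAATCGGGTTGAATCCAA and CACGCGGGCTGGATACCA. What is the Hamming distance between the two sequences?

7

Comparing position by position, 7 sites differ: 1 (T/C), 3 (A/C), 4 (T/G), 9 (T/C), 12 (A/G), 15 (C/A), 17 (A/C).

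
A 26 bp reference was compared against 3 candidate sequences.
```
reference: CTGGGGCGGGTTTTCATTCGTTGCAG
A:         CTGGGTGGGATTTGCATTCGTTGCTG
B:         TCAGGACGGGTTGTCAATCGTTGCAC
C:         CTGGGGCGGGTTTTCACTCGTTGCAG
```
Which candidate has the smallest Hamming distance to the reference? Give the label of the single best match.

A differs at 5 sites; B differs at 7 sites; C differs at 1 site. The closest is C.

C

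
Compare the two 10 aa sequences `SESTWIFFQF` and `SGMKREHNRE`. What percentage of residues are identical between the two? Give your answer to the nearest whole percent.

Mismatches at positions 2, 3, 4, 5, 6, 7, 8, 9, 10 (1-based): 9 of 10.
Identical positions: 1/10 = 10% → 10%.

10%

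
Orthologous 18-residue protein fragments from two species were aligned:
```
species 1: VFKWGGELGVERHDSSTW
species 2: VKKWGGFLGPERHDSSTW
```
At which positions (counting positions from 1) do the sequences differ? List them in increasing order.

Differences at position 2 (F→K), position 7 (E→F), position 10 (V→P).

2, 7, 10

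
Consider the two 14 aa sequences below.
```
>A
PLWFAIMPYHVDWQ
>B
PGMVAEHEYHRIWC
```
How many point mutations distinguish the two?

9

Comparing position by position, 9 residues differ: 2 (L/G), 3 (W/M), 4 (F/V), 6 (I/E), 7 (M/H), 8 (P/E), 11 (V/R), 12 (D/I), 14 (Q/C).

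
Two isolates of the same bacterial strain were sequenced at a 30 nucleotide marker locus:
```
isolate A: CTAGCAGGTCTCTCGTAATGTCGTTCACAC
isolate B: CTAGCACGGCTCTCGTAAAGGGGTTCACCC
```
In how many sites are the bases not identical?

Comparing position by position, 6 sites differ: 7 (G/C), 9 (T/G), 19 (T/A), 21 (T/G), 22 (C/G), 29 (A/C).

6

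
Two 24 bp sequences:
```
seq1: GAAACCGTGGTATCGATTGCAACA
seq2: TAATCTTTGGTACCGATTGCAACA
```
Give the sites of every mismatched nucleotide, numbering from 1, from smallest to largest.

1, 4, 6, 7, 13

Differences at site 1 (G→T), site 4 (A→T), site 6 (C→T), site 7 (G→T), site 13 (T→C).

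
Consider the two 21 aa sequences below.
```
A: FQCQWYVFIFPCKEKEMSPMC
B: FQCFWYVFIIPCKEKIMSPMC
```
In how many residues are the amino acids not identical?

3

Mismatches (1-based): residue 4: Q→F; residue 10: F→I; residue 16: E→I.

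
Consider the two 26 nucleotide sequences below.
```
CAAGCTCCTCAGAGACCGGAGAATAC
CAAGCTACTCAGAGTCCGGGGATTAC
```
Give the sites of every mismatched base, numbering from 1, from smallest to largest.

Scanning 1-based: 7: C/A; 15: A/T; 20: A/G; 23: A/T.

7, 15, 20, 23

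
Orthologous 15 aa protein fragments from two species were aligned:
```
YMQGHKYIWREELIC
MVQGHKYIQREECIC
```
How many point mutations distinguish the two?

4

Mismatches (1-based): position 1: Y→M; position 2: M→V; position 9: W→Q; position 13: L→C.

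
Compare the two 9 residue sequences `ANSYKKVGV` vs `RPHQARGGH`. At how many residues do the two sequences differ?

The sequences differ at residues 1, 2, 3, 4, 5, 6, 7, 9 (1-based) — 8 in total.

8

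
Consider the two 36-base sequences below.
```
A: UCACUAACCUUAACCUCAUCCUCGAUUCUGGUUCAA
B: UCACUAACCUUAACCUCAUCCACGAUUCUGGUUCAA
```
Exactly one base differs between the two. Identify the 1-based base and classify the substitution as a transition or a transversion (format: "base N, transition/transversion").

Base 22 changes U→A. U is a pyrimidine and A is a purine, so this is a transversion.

base 22, transversion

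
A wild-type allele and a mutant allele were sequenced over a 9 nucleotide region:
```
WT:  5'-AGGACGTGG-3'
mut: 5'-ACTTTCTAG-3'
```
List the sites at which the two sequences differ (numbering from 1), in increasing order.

2, 3, 4, 5, 6, 8

Scanning 1-based: 2: G/C; 3: G/T; 4: A/T; 5: C/T; 6: G/C; 8: G/A.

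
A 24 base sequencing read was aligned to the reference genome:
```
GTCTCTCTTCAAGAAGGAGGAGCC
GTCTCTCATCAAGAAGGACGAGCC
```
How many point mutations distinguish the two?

The sequences differ at sites 8, 19 (1-based) — 2 in total.

2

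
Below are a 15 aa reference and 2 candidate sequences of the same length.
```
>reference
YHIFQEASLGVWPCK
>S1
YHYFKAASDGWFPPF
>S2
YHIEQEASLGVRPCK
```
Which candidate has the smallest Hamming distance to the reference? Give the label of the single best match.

S1 differs at 8 positions; S2 differs at 2 positions. The closest is S2.

S2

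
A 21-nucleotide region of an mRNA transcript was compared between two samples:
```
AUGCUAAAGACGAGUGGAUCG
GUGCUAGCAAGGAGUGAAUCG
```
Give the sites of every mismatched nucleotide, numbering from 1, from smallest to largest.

1, 7, 8, 9, 11, 17

Scanning 1-based: 1: A/G; 7: A/G; 8: A/C; 9: G/A; 11: C/G; 17: G/A.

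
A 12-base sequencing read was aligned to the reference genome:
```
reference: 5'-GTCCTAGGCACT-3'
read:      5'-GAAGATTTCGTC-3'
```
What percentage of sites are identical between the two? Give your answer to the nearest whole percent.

17%

Mismatches at positions 2, 3, 4, 5, 6, 7, 8, 10, 11, 12 (1-based): 10 of 12.
Identical positions: 2/12 = 16.67% → 17%.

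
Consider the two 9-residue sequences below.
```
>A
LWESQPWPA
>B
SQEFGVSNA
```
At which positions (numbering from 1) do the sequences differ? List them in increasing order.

Differences at position 1 (L→S), position 2 (W→Q), position 4 (S→F), position 5 (Q→G), position 6 (P→V), position 7 (W→S), position 8 (P→N).

1, 2, 4, 5, 6, 7, 8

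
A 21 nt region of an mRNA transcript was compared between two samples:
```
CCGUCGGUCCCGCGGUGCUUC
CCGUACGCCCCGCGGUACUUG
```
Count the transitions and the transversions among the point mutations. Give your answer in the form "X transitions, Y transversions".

Mismatches (1-based):
site 5: C→A (pyrimidine→purine, transversion)
site 6: G→C (purine→pyrimidine, transversion)
site 8: U→C (pyrimidine→pyrimidine, transition)
site 17: G→A (purine→purine, transition)
site 21: C→G (pyrimidine→purine, transversion)

2 transitions, 3 transversions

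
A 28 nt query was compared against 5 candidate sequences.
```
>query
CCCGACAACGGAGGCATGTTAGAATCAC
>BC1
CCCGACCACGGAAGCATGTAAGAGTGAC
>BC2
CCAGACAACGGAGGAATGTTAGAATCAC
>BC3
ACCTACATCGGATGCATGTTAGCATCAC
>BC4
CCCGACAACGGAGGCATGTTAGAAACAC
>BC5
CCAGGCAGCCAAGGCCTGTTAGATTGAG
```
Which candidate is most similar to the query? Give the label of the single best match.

Hamming distances to query — BC1: 5; BC2: 2; BC3: 5; BC4: 1; BC5: 9.
Smallest is BC4 with 1 mismatch.

BC4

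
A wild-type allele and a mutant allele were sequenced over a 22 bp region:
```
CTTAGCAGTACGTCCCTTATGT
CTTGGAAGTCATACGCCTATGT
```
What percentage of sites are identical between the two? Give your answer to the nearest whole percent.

8 positions differ (4, 6, 10, 11, 12, 13, 15, 17), so 14 of 22 match: 14/22 = 63.64%.

64%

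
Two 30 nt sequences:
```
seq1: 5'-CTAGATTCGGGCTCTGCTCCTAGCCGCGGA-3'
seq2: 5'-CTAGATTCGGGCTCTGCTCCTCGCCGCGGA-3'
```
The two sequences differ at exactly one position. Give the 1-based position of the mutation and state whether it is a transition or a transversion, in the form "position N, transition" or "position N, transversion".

The sequences differ only at position 22: A→C (purine→pyrimidine), a transversion.

position 22, transversion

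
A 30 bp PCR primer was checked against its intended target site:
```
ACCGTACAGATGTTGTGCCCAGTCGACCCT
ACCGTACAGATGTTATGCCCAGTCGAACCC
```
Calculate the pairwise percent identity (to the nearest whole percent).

90%

Mismatches at positions 15, 27, 30 (1-based): 3 of 30.
Identical positions: 27/30 = 90% → 90%.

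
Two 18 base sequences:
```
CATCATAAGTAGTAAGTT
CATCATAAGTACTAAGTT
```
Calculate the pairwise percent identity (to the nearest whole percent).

94%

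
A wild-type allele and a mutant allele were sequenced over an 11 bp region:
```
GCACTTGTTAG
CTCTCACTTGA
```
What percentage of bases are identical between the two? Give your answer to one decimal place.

18.2%

9 positions differ (1, 2, 3, 4, 5, 6, 7, 10, 11), so 2 of 11 match: 2/11 = 18.18%.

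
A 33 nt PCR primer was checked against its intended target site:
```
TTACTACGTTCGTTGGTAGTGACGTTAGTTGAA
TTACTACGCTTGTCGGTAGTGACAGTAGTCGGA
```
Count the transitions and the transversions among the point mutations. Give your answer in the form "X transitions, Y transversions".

6 transitions, 1 transversion

Mismatches (1-based):
base 9: T→C (pyrimidine→pyrimidine, transition)
base 11: C→T (pyrimidine→pyrimidine, transition)
base 14: T→C (pyrimidine→pyrimidine, transition)
base 24: G→A (purine→purine, transition)
base 25: T→G (pyrimidine→purine, transversion)
base 30: T→C (pyrimidine→pyrimidine, transition)
base 32: A→G (purine→purine, transition)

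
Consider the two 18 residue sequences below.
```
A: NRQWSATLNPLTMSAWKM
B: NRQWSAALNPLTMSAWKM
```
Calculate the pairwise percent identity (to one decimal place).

1 position differs (7), so 17 of 18 match: 17/18 = 94.44%.

94.4%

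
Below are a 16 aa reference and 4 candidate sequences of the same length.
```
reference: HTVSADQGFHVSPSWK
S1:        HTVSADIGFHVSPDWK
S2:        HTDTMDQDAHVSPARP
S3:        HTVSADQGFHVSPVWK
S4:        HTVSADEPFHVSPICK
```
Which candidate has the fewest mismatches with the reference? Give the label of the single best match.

S3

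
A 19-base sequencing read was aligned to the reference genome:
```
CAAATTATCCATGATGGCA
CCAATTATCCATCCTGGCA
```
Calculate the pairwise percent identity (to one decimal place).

84.2%

Mismatches at positions 2, 13, 14 (1-based): 3 of 19.
Identical positions: 16/19 = 84.21% → 84.2%.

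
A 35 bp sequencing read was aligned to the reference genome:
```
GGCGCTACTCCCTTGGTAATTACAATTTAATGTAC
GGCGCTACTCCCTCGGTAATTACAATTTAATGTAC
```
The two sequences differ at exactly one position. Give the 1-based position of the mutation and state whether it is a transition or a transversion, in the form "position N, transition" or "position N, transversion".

position 14, transition

Position 14 changes T→C. T is a pyrimidine and C is a pyrimidine, so this is a transition.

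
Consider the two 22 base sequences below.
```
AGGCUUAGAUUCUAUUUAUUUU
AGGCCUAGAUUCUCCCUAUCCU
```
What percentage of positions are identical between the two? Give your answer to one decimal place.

Mismatches at positions 5, 14, 15, 16, 20, 21 (1-based): 6 of 22.
Identical positions: 16/22 = 72.73% → 72.7%.

72.7%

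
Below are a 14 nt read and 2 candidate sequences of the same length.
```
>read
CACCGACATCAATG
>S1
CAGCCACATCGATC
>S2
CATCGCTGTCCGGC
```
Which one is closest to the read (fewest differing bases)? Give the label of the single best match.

S1

S1 differs at 4 bases; S2 differs at 8 bases. The closest is S1.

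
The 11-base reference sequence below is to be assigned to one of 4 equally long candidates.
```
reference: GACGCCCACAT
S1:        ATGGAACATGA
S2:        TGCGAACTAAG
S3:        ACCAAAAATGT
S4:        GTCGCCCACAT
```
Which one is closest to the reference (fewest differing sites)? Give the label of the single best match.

Hamming distances to reference — S1: 8; S2: 7; S3: 8; S4: 1.
Smallest is S4 with 1 mismatch.

S4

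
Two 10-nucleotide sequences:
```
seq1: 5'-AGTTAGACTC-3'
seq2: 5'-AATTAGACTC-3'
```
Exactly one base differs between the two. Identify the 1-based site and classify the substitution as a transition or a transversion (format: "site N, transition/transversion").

site 2, transition

Site 2 changes G→A. G is a purine and A is a purine, so this is a transition.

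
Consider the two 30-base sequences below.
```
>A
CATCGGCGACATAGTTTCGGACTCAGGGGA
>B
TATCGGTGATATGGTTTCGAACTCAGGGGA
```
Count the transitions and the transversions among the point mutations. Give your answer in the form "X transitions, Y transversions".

Transitions (purine↔purine or pyrimidine↔pyrimidine): 1 C→T, 7 C→T, 10 C→T, 13 A→G, 20 G→A.
Transversions (purine↔pyrimidine): none.

5 transitions, 0 transversions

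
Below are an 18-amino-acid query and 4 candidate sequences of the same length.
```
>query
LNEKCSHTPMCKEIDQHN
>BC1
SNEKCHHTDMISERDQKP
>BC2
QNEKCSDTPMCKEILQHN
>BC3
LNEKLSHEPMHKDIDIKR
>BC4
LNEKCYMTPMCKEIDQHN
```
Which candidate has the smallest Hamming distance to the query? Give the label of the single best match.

BC4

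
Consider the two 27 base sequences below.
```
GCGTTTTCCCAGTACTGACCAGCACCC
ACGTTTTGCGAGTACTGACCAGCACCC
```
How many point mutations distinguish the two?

The sequences differ at sites 1, 8, 10 (1-based) — 3 in total.

3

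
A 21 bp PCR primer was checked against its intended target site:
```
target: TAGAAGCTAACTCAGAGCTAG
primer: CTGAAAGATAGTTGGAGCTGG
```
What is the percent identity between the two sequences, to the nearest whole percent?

52%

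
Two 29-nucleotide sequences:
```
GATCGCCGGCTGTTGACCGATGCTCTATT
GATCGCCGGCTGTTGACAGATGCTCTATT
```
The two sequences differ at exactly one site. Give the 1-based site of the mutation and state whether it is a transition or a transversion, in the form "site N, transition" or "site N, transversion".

site 18, transversion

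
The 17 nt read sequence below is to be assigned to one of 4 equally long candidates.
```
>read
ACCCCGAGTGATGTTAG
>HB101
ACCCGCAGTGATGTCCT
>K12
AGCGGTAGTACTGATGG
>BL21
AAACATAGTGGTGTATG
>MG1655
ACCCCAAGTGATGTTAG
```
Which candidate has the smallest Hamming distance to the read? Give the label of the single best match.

HB101 differs at 5 sites; K12 differs at 8 sites; BL21 differs at 7 sites; MG1655 differs at 1 site. The closest is MG1655.

MG1655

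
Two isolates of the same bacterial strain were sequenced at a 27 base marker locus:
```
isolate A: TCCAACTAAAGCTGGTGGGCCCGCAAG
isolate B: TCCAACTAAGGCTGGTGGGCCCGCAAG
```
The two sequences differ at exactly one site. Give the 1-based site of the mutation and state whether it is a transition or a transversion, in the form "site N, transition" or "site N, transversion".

site 10, transition

Site 10 changes A→G. A is a purine and G is a purine, so this is a transition.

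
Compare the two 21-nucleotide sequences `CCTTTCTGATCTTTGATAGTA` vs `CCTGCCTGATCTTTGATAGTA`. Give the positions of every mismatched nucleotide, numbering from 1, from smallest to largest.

Differences at position 4 (T→G), position 5 (T→C).

4, 5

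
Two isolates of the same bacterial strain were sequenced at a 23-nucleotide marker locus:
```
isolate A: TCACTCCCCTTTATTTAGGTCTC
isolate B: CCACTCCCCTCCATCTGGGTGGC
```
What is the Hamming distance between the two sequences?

7

Comparing position by position, 7 sites differ: 1 (T/C), 11 (T/C), 12 (T/C), 15 (T/C), 17 (A/G), 21 (C/G), 22 (T/G).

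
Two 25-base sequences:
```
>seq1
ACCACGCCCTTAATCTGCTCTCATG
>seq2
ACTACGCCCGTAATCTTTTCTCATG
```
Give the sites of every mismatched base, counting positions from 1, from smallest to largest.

3, 10, 17, 18

Differences at site 3 (C→T), site 10 (T→G), site 17 (G→T), site 18 (C→T).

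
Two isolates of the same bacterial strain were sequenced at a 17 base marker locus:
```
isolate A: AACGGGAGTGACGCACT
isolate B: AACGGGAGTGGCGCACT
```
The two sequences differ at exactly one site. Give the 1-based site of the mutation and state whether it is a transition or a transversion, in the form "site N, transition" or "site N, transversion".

site 11, transition

Site 11 changes A→G. A is a purine and G is a purine, so this is a transition.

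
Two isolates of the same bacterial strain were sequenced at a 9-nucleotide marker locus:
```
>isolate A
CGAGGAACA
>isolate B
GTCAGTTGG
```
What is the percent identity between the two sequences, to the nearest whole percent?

Mismatches at positions 1, 2, 3, 4, 6, 7, 8, 9 (1-based): 8 of 9.
Identical positions: 1/9 = 11.11% → 11%.

11%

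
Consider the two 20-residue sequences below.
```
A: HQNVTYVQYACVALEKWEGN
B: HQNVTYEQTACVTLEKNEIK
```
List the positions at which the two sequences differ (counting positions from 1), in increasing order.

7, 9, 13, 17, 19, 20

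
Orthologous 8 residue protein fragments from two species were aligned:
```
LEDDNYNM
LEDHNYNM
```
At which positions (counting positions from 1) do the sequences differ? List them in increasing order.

Scanning 1-based: 4: D/H.

4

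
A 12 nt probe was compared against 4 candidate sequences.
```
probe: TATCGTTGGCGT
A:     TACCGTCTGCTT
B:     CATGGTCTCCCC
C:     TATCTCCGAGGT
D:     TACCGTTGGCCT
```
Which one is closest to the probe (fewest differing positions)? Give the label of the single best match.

Hamming distances to probe — A: 4; B: 7; C: 5; D: 2.
Smallest is D with 2 mismatches.

D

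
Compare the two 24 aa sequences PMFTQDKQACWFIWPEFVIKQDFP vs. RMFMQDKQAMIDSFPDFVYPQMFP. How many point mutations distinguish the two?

11

Comparing position by position, 11 residues differ: 1 (P/R), 4 (T/M), 10 (C/M), 11 (W/I), 12 (F/D), 13 (I/S), 14 (W/F), 16 (E/D), 19 (I/Y), 20 (K/P), 22 (D/M).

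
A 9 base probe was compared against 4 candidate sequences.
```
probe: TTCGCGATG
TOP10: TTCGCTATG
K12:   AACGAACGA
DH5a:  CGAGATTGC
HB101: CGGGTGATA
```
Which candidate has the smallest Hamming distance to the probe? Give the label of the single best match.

TOP10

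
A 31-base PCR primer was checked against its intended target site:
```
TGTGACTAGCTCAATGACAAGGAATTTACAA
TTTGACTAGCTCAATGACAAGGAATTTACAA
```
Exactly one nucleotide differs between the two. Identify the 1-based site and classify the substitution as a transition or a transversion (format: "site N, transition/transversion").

site 2, transversion

The sequences differ only at site 2: G→T (purine→pyrimidine), a transversion.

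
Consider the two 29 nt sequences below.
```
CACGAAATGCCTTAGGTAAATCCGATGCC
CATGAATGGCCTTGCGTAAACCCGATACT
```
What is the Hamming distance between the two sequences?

Comparing position by position, 8 positions differ: 3 (C/T), 7 (A/T), 8 (T/G), 14 (A/G), 15 (G/C), 21 (T/C), 27 (G/A), 29 (C/T).

8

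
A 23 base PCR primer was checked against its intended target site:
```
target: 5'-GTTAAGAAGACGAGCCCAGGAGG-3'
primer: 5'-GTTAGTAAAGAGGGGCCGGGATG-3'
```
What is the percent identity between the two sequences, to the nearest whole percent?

9 positions differ (5, 6, 9, 10, 11, 13, 15, 18, 22), so 14 of 23 match: 14/23 = 60.87%.

61%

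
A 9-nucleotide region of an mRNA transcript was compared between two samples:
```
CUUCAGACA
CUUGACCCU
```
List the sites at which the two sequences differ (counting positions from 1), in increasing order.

4, 6, 7, 9

Differences at site 4 (C→G), site 6 (G→C), site 7 (A→C), site 9 (A→U).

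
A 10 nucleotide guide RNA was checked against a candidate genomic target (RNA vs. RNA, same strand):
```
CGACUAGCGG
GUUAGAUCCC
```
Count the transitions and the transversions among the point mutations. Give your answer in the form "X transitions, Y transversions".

0 transitions, 8 transversions

Mismatches (1-based):
position 1: C→G (pyrimidine→purine, transversion)
position 2: G→U (purine→pyrimidine, transversion)
position 3: A→U (purine→pyrimidine, transversion)
position 4: C→A (pyrimidine→purine, transversion)
position 5: U→G (pyrimidine→purine, transversion)
position 7: G→U (purine→pyrimidine, transversion)
position 9: G→C (purine→pyrimidine, transversion)
position 10: G→C (purine→pyrimidine, transversion)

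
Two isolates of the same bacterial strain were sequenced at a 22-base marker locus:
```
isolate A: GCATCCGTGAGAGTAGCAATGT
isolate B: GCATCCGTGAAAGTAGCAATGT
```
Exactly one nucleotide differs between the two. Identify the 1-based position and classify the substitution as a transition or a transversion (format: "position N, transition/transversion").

position 11, transition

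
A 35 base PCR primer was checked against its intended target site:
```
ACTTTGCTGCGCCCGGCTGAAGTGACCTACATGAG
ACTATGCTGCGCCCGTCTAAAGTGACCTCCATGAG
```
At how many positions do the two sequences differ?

4

Comparing position by position, 4 positions differ: 4 (T/A), 16 (G/T), 19 (G/A), 29 (A/C).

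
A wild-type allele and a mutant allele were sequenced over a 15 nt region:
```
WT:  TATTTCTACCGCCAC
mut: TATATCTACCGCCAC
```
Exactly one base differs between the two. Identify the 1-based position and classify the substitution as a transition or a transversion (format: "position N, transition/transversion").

Position 4 changes T→A. T is a pyrimidine and A is a purine, so this is a transversion.

position 4, transversion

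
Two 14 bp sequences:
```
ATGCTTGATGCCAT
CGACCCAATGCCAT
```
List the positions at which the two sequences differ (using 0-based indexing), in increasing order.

Scanning 0-based: 0: A/C; 1: T/G; 2: G/A; 4: T/C; 5: T/C; 6: G/A.

0, 1, 2, 4, 5, 6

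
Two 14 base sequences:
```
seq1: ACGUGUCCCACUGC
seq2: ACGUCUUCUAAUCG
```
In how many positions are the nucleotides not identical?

6

Mismatches (1-based): position 5: G→C; position 7: C→U; position 9: C→U; position 11: C→A; position 13: G→C; position 14: C→G.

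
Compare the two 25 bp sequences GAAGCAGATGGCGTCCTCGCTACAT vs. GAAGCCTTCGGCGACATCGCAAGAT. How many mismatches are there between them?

The sequences differ at positions 6, 7, 8, 9, 14, 16, 21, 23 (1-based) — 8 in total.

8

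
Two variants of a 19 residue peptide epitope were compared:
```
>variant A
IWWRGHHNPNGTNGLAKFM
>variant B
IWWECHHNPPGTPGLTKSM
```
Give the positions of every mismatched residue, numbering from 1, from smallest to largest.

Differences at position 4 (R→E), position 5 (G→C), position 10 (N→P), position 13 (N→P), position 16 (A→T), position 18 (F→S).

4, 5, 10, 13, 16, 18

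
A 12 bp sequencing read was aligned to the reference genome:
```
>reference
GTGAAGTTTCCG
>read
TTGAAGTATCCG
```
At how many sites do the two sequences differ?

2

Comparing position by position, 2 sites differ: 1 (G/T), 8 (T/A).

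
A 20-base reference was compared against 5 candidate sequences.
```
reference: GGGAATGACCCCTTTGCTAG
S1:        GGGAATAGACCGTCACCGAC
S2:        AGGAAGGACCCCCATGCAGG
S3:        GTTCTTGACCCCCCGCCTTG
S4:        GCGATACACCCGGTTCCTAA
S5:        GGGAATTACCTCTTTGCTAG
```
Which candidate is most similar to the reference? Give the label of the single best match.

S1 differs at 9 bases; S2 differs at 6 bases; S3 differs at 9 bases; S4 differs at 8 bases; S5 differs at 2 bases. The closest is S5.

S5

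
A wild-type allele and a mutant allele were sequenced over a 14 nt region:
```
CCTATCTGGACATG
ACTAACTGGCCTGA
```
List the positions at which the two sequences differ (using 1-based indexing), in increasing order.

1, 5, 10, 12, 13, 14

Differences at position 1 (C→A), position 5 (T→A), position 10 (A→C), position 12 (A→T), position 13 (T→G), position 14 (G→A).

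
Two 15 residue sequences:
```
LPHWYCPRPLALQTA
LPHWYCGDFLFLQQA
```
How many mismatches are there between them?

5

Mismatches (1-based): position 7: P→G; position 8: R→D; position 9: P→F; position 11: A→F; position 14: T→Q.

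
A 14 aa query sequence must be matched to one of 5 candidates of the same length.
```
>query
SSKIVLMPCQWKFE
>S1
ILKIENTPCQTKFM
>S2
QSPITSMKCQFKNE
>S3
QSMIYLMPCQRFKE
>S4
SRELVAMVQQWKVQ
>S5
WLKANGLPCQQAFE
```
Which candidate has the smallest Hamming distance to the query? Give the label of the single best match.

Hamming distances to query — S1: 7; S2: 7; S3: 6; S4: 8; S5: 8.
Smallest is S3 with 6 mismatches.

S3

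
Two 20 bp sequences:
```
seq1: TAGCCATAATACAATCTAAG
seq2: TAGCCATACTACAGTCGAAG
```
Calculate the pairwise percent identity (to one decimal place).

85.0%

Mismatches at positions 9, 14, 17 (1-based): 3 of 20.
Identical positions: 17/20 = 85% → 85.0%.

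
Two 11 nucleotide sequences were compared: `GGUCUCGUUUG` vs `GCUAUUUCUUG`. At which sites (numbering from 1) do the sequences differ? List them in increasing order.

Scanning 1-based: 2: G/C; 4: C/A; 6: C/U; 7: G/U; 8: U/C.

2, 4, 6, 7, 8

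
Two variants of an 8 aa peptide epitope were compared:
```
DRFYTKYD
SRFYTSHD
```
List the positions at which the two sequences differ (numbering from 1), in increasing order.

1, 6, 7

Scanning 1-based: 1: D/S; 6: K/S; 7: Y/H.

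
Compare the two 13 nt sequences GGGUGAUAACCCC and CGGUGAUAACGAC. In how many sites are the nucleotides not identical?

3

The sequences differ at sites 1, 11, 12 (1-based) — 3 in total.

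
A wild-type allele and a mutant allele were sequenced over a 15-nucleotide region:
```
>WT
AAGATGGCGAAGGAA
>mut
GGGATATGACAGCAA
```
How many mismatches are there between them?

Comparing position by position, 8 positions differ: 1 (A/G), 2 (A/G), 6 (G/A), 7 (G/T), 8 (C/G), 9 (G/A), 10 (A/C), 13 (G/C).

8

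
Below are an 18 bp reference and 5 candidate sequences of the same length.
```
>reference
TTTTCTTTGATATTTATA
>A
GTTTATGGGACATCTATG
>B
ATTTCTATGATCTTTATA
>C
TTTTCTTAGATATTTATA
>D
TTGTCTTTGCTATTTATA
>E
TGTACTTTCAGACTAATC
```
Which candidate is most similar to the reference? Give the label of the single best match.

C

A differs at 7 sites; B differs at 3 sites; C differs at 1 site; D differs at 2 sites; E differs at 7 sites. The closest is C.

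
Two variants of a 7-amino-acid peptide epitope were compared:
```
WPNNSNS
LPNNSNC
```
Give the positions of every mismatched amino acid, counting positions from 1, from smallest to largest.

1, 7

Differences at position 1 (W→L), position 7 (S→C).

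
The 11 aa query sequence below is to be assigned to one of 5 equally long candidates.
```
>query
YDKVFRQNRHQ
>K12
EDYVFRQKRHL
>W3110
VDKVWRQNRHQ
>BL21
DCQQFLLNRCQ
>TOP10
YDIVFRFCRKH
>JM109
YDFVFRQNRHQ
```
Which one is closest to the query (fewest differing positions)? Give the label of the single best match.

Hamming distances to query — K12: 4; W3110: 2; BL21: 7; TOP10: 5; JM109: 1.
Smallest is JM109 with 1 mismatch.

JM109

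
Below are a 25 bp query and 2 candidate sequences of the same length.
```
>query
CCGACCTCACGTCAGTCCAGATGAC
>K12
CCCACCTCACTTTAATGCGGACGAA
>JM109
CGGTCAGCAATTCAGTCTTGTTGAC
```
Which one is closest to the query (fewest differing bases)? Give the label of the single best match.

Hamming distances to query — K12: 8; JM109: 9.
Smallest is K12 with 8 mismatches.

K12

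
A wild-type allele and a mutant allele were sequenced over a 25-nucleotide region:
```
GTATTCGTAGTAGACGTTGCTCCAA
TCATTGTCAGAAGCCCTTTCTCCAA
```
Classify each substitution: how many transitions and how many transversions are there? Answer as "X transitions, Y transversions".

Transitions (purine↔purine or pyrimidine↔pyrimidine): 2 T→C, 8 T→C.
Transversions (purine↔pyrimidine): 1 G→T, 6 C→G, 7 G→T, 11 T→A, 14 A→C, 16 G→C, 19 G→T.

2 transitions, 7 transversions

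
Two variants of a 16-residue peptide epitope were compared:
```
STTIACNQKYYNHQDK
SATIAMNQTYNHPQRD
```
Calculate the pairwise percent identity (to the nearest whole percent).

Mismatches at positions 2, 6, 9, 11, 12, 13, 15, 16 (1-based): 8 of 16.
Identical positions: 8/16 = 50% → 50%.

50%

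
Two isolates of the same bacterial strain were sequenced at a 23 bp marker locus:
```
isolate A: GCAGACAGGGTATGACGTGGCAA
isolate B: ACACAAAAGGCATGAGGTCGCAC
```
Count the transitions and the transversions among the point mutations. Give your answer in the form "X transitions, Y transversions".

Mismatches (1-based):
site 1: G→A (purine→purine, transition)
site 4: G→C (purine→pyrimidine, transversion)
site 6: C→A (pyrimidine→purine, transversion)
site 8: G→A (purine→purine, transition)
site 11: T→C (pyrimidine→pyrimidine, transition)
site 16: C→G (pyrimidine→purine, transversion)
site 19: G→C (purine→pyrimidine, transversion)
site 23: A→C (purine→pyrimidine, transversion)

3 transitions, 5 transversions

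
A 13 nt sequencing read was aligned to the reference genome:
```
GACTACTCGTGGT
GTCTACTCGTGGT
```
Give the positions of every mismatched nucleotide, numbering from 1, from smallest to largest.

2

Differences at position 2 (A→T).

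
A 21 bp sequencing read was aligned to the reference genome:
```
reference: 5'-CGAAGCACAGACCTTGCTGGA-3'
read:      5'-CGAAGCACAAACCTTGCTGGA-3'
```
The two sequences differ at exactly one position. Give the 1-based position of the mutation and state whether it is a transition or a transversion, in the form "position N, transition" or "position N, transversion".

Position 10 changes G→A. G is a purine and A is a purine, so this is a transition.

position 10, transition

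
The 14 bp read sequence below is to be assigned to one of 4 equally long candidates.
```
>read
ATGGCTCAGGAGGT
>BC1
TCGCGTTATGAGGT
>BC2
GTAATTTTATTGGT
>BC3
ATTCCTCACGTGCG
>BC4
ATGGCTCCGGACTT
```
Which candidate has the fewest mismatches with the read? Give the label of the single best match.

BC4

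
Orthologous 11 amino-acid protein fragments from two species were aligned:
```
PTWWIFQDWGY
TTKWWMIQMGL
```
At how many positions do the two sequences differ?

The sequences differ at positions 1, 3, 5, 6, 7, 8, 9, 11 (1-based) — 8 in total.

8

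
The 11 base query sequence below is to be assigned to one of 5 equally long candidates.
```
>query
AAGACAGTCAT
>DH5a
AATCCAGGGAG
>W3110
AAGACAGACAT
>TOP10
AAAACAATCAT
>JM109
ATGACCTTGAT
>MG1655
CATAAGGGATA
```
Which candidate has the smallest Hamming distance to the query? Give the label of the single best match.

W3110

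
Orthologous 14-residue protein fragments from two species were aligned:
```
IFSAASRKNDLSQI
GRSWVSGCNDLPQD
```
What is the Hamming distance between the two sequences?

Comparing position by position, 8 positions differ: 1 (I/G), 2 (F/R), 4 (A/W), 5 (A/V), 7 (R/G), 8 (K/C), 12 (S/P), 14 (I/D).

8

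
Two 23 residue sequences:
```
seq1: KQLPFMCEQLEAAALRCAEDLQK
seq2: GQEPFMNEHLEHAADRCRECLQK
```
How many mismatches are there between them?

8

Comparing position by position, 8 positions differ: 1 (K/G), 3 (L/E), 7 (C/N), 9 (Q/H), 12 (A/H), 15 (L/D), 18 (A/R), 20 (D/C).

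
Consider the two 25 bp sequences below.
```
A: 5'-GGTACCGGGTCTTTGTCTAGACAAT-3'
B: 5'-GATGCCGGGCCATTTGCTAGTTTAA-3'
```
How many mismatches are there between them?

10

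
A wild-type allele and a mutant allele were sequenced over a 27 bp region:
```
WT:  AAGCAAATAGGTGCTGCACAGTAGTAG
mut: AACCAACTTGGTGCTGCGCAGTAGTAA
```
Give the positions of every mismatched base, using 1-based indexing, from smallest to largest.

Scanning 1-based: 3: G/C; 7: A/C; 9: A/T; 18: A/G; 27: G/A.

3, 7, 9, 18, 27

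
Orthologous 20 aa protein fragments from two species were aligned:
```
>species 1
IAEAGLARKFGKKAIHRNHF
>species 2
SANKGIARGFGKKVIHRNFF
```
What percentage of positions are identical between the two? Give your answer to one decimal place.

7 positions differ (1, 3, 4, 6, 9, 14, 19), so 13 of 20 match: 13/20 = 65%.

65.0%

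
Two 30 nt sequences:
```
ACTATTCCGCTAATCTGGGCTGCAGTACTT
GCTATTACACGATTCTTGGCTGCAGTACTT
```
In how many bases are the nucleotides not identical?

6

Comparing position by position, 6 bases differ: 1 (A/G), 7 (C/A), 9 (G/A), 11 (T/G), 13 (A/T), 17 (G/T).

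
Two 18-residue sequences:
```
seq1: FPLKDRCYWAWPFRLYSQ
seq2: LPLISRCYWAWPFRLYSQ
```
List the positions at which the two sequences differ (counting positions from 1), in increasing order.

Differences at position 1 (F→L), position 4 (K→I), position 5 (D→S).

1, 4, 5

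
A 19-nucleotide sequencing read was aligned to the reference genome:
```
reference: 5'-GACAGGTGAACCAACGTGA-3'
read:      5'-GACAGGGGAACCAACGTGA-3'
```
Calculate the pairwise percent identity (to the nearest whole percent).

Mismatch at position 7 (1-based): 1 of 19.
Identical positions: 18/19 = 94.74% → 95%.

95%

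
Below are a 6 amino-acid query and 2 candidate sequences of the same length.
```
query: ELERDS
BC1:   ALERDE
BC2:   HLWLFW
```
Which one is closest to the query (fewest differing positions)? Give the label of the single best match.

BC1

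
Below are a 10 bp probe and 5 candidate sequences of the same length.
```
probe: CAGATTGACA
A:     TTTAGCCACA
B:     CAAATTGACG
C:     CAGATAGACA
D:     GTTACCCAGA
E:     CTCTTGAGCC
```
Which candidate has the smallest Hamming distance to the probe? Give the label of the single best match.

C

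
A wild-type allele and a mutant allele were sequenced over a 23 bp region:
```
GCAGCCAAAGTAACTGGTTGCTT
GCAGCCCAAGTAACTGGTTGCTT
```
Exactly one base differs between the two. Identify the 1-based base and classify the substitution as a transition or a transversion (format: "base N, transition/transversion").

base 7, transversion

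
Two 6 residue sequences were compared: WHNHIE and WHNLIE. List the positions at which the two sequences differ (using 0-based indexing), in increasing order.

Scanning 0-based: 3: H/L.

3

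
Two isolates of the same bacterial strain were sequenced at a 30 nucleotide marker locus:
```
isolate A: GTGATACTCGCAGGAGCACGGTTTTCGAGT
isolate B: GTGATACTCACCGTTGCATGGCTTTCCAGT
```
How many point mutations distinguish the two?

7

The sequences differ at sites 10, 12, 14, 15, 19, 22, 27 (1-based) — 7 in total.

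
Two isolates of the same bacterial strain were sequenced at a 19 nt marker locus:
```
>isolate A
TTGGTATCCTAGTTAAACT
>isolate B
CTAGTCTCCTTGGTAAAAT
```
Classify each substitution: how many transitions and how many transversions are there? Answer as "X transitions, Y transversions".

Mismatches (1-based):
position 1: T→C (pyrimidine→pyrimidine, transition)
position 3: G→A (purine→purine, transition)
position 6: A→C (purine→pyrimidine, transversion)
position 11: A→T (purine→pyrimidine, transversion)
position 13: T→G (pyrimidine→purine, transversion)
position 18: C→A (pyrimidine→purine, transversion)

2 transitions, 4 transversions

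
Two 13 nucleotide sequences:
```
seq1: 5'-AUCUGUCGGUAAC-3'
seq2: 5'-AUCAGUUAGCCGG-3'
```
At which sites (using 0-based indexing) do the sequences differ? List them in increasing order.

3, 6, 7, 9, 10, 11, 12

Scanning 0-based: 3: U/A; 6: C/U; 7: G/A; 9: U/C; 10: A/C; 11: A/G; 12: C/G.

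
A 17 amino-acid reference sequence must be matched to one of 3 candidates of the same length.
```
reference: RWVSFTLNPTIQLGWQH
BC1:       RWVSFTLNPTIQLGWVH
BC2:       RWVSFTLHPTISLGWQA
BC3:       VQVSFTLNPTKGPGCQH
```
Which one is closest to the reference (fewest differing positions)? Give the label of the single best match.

BC1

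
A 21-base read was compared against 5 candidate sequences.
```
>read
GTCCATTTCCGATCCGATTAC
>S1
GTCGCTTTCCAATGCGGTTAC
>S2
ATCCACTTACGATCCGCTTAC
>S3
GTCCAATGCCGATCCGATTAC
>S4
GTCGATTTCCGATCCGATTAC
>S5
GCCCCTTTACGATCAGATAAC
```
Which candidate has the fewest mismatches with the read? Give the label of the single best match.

S4

S1 differs at 5 sites; S2 differs at 4 sites; S3 differs at 2 sites; S4 differs at 1 site; S5 differs at 5 sites. The closest is S4.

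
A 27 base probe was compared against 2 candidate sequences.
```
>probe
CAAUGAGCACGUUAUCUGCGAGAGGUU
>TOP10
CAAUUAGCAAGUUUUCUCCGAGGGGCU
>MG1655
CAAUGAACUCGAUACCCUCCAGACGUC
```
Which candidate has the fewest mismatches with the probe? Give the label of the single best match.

Hamming distances to probe — TOP10: 6; MG1655: 9.
Smallest is TOP10 with 6 mismatches.

TOP10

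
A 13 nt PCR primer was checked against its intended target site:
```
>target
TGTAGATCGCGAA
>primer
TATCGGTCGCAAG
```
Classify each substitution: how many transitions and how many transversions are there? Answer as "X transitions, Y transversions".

4 transitions, 1 transversion

Mismatches (1-based):
site 2: G→A (purine→purine, transition)
site 4: A→C (purine→pyrimidine, transversion)
site 6: A→G (purine→purine, transition)
site 11: G→A (purine→purine, transition)
site 13: A→G (purine→purine, transition)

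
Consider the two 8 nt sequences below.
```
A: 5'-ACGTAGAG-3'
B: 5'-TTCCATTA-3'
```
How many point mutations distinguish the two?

7

Mismatches (1-based): site 1: A→T; site 2: C→T; site 3: G→C; site 4: T→C; site 6: G→T; site 7: A→T; site 8: G→A.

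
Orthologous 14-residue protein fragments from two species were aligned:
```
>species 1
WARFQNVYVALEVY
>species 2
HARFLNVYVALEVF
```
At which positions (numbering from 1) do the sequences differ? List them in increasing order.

1, 5, 14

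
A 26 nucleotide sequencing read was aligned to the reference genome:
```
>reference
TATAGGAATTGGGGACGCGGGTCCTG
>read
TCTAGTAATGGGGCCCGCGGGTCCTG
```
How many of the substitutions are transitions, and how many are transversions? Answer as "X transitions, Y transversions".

Transitions (purine↔purine or pyrimidine↔pyrimidine): none.
Transversions (purine↔pyrimidine): 2 A→C, 6 G→T, 10 T→G, 14 G→C, 15 A→C.

0 transitions, 5 transversions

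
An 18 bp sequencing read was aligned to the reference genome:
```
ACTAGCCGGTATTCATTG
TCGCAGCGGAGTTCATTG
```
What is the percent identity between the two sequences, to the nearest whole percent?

61%

Mismatches at positions 1, 3, 4, 5, 6, 10, 11 (1-based): 7 of 18.
Identical positions: 11/18 = 61.11% → 61%.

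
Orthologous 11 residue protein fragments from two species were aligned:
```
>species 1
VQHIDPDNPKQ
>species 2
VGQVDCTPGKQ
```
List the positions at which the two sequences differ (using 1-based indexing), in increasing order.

Scanning 1-based: 2: Q/G; 3: H/Q; 4: I/V; 6: P/C; 7: D/T; 8: N/P; 9: P/G.

2, 3, 4, 6, 7, 8, 9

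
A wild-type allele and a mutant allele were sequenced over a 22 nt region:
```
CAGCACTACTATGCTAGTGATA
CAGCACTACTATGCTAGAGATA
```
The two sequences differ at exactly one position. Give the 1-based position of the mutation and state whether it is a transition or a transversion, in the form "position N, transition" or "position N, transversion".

Position 18 changes T→A. T is a pyrimidine and A is a purine, so this is a transversion.

position 18, transversion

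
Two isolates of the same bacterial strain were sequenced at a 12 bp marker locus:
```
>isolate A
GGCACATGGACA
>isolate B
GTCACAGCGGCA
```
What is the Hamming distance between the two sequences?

4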